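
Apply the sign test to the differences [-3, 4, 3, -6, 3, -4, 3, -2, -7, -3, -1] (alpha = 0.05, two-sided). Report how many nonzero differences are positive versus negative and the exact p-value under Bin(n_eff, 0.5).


Step 1: Discard zero differences. Original n = 11; n_eff = number of nonzero differences = 11.
Nonzero differences (with sign): -3, +4, +3, -6, +3, -4, +3, -2, -7, -3, -1
Step 2: Count signs: positive = 4, negative = 7.
Step 3: Under H0: P(positive) = 0.5, so the number of positives S ~ Bin(11, 0.5).
Step 4: Two-sided exact p-value = sum of Bin(11,0.5) probabilities at or below the observed probability = 0.548828.
Step 5: alpha = 0.05. fail to reject H0.

n_eff = 11, pos = 4, neg = 7, p = 0.548828, fail to reject H0.


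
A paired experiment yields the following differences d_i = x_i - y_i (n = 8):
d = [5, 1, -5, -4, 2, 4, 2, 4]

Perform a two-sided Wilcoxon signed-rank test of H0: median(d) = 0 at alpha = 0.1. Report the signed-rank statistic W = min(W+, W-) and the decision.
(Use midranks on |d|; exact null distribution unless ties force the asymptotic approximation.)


Step 1: Drop any zero differences (none here) and take |d_i|.
|d| = [5, 1, 5, 4, 2, 4, 2, 4]
Step 2: Midrank |d_i| (ties get averaged ranks).
ranks: |5|->7.5, |1|->1, |5|->7.5, |4|->5, |2|->2.5, |4|->5, |2|->2.5, |4|->5
Step 3: Attach original signs; sum ranks with positive sign and with negative sign.
W+ = 7.5 + 1 + 2.5 + 5 + 2.5 + 5 = 23.5
W- = 7.5 + 5 = 12.5
(Check: W+ + W- = 36 should equal n(n+1)/2 = 36.)
Step 4: Test statistic W = min(W+, W-) = 12.5.
Step 5: Ties in |d|, so use the tie-corrected normal approximation.
        E[W] = n(n+1)/4 = 8*9/4 = 18.
        Tie groups: |d|=2 (t=2), |d|=4 (t=3), |d|=5 (t=2); sum(t^3 - t) = 36.
        Var[W] = n(n+1)(2n+1)/24 - sum(t^3-t)/48 = 1224/24 - 36/48 = 50.25.
        z = (W - E[W]) / sqrt(Var[W]) = (12.5 - 18) / 7.0887 = -0.7759.
        Two-sided p = 2*Phi(z) = 0.437820.
Step 6: alpha = 0.1. fail to reject H0.

W+ = 23.5, W- = 12.5, W = min = 12.5, p = 0.437820, fail to reject H0.


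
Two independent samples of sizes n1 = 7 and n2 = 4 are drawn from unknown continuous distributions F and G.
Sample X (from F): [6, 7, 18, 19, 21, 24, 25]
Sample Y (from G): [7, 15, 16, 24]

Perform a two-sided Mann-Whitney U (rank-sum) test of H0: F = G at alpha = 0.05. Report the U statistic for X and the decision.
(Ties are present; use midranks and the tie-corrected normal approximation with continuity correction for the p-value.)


Step 1: Combine and sort all 11 observations; assign midranks.
sorted (value, group): (6,X), (7,X), (7,Y), (15,Y), (16,Y), (18,X), (19,X), (21,X), (24,X), (24,Y), (25,X)
ranks: 6->1, 7->2.5, 7->2.5, 15->4, 16->5, 18->6, 19->7, 21->8, 24->9.5, 24->9.5, 25->11
Step 2: Rank sum for X: R1 = 1 + 2.5 + 6 + 7 + 8 + 9.5 + 11 = 45.
Step 3: U_X = R1 - n1(n1+1)/2 = 45 - 7*8/2 = 45 - 28 = 17.
       U_Y = n1*n2 - U_X = 28 - 17 = 11.
Step 4: Ties are present, so use the tie-corrected normal approximation (with continuity correction) for the p-value.
Step 5: p-value = 0.635059; compare to alpha = 0.05. fail to reject H0.

U_X = 17, p = 0.635059, fail to reject H0 at alpha = 0.05.


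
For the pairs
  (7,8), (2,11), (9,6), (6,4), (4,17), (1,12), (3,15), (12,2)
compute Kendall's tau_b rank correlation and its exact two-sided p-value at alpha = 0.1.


Step 1: Enumerate the 28 unordered pairs (i,j) with i<j and classify each by sign(x_j-x_i) * sign(y_j-y_i).
  (1,2):dx=-5,dy=+3->D; (1,3):dx=+2,dy=-2->D; (1,4):dx=-1,dy=-4->C; (1,5):dx=-3,dy=+9->D
  (1,6):dx=-6,dy=+4->D; (1,7):dx=-4,dy=+7->D; (1,8):dx=+5,dy=-6->D; (2,3):dx=+7,dy=-5->D
  (2,4):dx=+4,dy=-7->D; (2,5):dx=+2,dy=+6->C; (2,6):dx=-1,dy=+1->D; (2,7):dx=+1,dy=+4->C
  (2,8):dx=+10,dy=-9->D; (3,4):dx=-3,dy=-2->C; (3,5):dx=-5,dy=+11->D; (3,6):dx=-8,dy=+6->D
  (3,7):dx=-6,dy=+9->D; (3,8):dx=+3,dy=-4->D; (4,5):dx=-2,dy=+13->D; (4,6):dx=-5,dy=+8->D
  (4,7):dx=-3,dy=+11->D; (4,8):dx=+6,dy=-2->D; (5,6):dx=-3,dy=-5->C; (5,7):dx=-1,dy=-2->C
  (5,8):dx=+8,dy=-15->D; (6,7):dx=+2,dy=+3->C; (6,8):dx=+11,dy=-10->D; (7,8):dx=+9,dy=-13->D
Step 2: C = 7, D = 21, total pairs = 28.
Step 3: tau = (C - D)/(n(n-1)/2) = (7 - 21)/28 = -0.500000.
Step 4: Exact two-sided p-value (enumerate n! = 40320 permutations of y under H0): p = 0.108681.
Step 5: alpha = 0.1. fail to reject H0.

tau_b = -0.5000 (C=7, D=21), p = 0.108681, fail to reject H0.


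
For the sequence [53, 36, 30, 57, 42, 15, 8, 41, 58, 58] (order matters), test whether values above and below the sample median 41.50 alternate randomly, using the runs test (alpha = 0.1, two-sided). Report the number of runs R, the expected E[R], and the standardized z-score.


Step 1: Compute median = 41.50; label A = above, B = below.
Labels in order: ABBAABBBAA  (n_A = 5, n_B = 5)
Step 2: Count runs R = 5.
Step 3: Under H0 (random ordering), E[R] = 2*n_A*n_B/(n_A+n_B) + 1 = 2*5*5/10 + 1 = 6.0000.
        Var[R] = 2*n_A*n_B*(2*n_A*n_B - n_A - n_B) / ((n_A+n_B)^2 * (n_A+n_B-1)) = 2000/900 = 2.2222.
        SD[R] = 1.4907.
Step 4: Continuity-corrected z = (R + 0.5 - E[R]) / SD[R] = (5 + 0.5 - 6.0000) / 1.4907 = -0.3354.
Step 5: Two-sided p-value via normal approximation = 2*(1 - Phi(|z|)) = 0.737316.
Step 6: alpha = 0.1. fail to reject H0.

R = 5, z = -0.3354, p = 0.737316, fail to reject H0.


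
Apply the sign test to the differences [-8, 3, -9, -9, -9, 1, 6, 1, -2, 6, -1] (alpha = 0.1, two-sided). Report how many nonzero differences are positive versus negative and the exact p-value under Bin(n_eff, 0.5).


Step 1: Discard zero differences. Original n = 11; n_eff = number of nonzero differences = 11.
Nonzero differences (with sign): -8, +3, -9, -9, -9, +1, +6, +1, -2, +6, -1
Step 2: Count signs: positive = 5, negative = 6.
Step 3: Under H0: P(positive) = 0.5, so the number of positives S ~ Bin(11, 0.5).
Step 4: Two-sided exact p-value = sum of Bin(11,0.5) probabilities at or below the observed probability = 1.000000.
Step 5: alpha = 0.1. fail to reject H0.

n_eff = 11, pos = 5, neg = 6, p = 1.000000, fail to reject H0.


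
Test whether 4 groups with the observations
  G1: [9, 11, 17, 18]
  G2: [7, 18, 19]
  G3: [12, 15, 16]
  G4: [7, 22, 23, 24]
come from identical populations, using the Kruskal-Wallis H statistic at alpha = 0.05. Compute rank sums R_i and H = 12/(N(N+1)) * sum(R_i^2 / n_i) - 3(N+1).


Step 1: Combine all N = 14 observations and assign midranks.
sorted (value, group, rank): (7,G2,1.5), (7,G4,1.5), (9,G1,3), (11,G1,4), (12,G3,5), (15,G3,6), (16,G3,7), (17,G1,8), (18,G1,9.5), (18,G2,9.5), (19,G2,11), (22,G4,12), (23,G4,13), (24,G4,14)
Step 2: Sum ranks within each group.
R_1 = 24.5 (n_1 = 4)
R_2 = 22 (n_2 = 3)
R_3 = 18 (n_3 = 3)
R_4 = 40.5 (n_4 = 4)
Step 3: H = 12/(N(N+1)) * sum(R_i^2/n_i) - 3(N+1)
     = 12/(14*15) * (24.5^2/4 + 22^2/3 + 18^2/3 + 40.5^2/4) - 3*15
     = 0.057143 * 829.458 - 45
     = 2.397619.
Step 4: Ties present; correction factor C = 1 - 12/(14^3 - 14) = 0.995604. Corrected H = 2.397619 / 0.995604 = 2.408205.
Step 5: Under H0, H ~ chi^2(3); p-value = 0.492109.
Step 6: alpha = 0.05. fail to reject H0.

H = 2.4082, df = 3, p = 0.492109, fail to reject H0.


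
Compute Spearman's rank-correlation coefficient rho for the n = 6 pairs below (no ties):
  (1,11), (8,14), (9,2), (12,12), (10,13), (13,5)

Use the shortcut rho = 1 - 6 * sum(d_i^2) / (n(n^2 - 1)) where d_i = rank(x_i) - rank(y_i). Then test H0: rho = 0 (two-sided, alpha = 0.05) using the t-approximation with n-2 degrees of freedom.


Step 1: Rank x and y separately (midranks; no ties here).
rank(x): 1->1, 8->2, 9->3, 12->5, 10->4, 13->6
rank(y): 11->3, 14->6, 2->1, 12->4, 13->5, 5->2
Step 2: d_i = R_x(i) - R_y(i); compute d_i^2.
  (1-3)^2=4, (2-6)^2=16, (3-1)^2=4, (5-4)^2=1, (4-5)^2=1, (6-2)^2=16
sum(d^2) = 42.
Step 3: rho = 1 - 6*42 / (6*(6^2 - 1)) = 1 - 252/210 = -0.200000.
Step 4: Under H0, t = rho * sqrt((n-2)/(1-rho^2)) = -0.4082 ~ t(4).
Step 5: Two-sided p-value from the t-distribution with 4 df = 0.704000.
Step 6: alpha = 0.05. fail to reject H0.

rho = -0.2000, p = 0.704000, fail to reject H0 at alpha = 0.05.


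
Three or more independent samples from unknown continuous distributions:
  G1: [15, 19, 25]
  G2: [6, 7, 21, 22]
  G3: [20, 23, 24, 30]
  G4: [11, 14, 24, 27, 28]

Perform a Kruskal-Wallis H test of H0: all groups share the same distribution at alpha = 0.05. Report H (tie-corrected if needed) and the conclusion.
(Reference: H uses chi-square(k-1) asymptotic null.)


Step 1: Combine all N = 16 observations and assign midranks.
sorted (value, group, rank): (6,G2,1), (7,G2,2), (11,G4,3), (14,G4,4), (15,G1,5), (19,G1,6), (20,G3,7), (21,G2,8), (22,G2,9), (23,G3,10), (24,G3,11.5), (24,G4,11.5), (25,G1,13), (27,G4,14), (28,G4,15), (30,G3,16)
Step 2: Sum ranks within each group.
R_1 = 24 (n_1 = 3)
R_2 = 20 (n_2 = 4)
R_3 = 44.5 (n_3 = 4)
R_4 = 47.5 (n_4 = 5)
Step 3: H = 12/(N(N+1)) * sum(R_i^2/n_i) - 3(N+1)
     = 12/(16*17) * (24^2/3 + 20^2/4 + 44.5^2/4 + 47.5^2/5) - 3*17
     = 0.044118 * 1238.31 - 51
     = 3.631434.
Step 4: Ties present; correction factor C = 1 - 6/(16^3 - 16) = 0.998529. Corrected H = 3.631434 / 0.998529 = 3.636782.
Step 5: Under H0, H ~ chi^2(3); p-value = 0.303450.
Step 6: alpha = 0.05. fail to reject H0.

H = 3.6368, df = 3, p = 0.303450, fail to reject H0.


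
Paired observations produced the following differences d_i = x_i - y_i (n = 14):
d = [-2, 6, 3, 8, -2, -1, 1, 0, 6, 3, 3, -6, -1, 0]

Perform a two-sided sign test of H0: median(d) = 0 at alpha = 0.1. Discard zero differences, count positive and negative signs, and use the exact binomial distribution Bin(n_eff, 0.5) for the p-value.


Step 1: Discard zero differences. Original n = 14; n_eff = number of nonzero differences = 12.
Nonzero differences (with sign): -2, +6, +3, +8, -2, -1, +1, +6, +3, +3, -6, -1
Step 2: Count signs: positive = 7, negative = 5.
Step 3: Under H0: P(positive) = 0.5, so the number of positives S ~ Bin(12, 0.5).
Step 4: Two-sided exact p-value = sum of Bin(12,0.5) probabilities at or below the observed probability = 0.774414.
Step 5: alpha = 0.1. fail to reject H0.

n_eff = 12, pos = 7, neg = 5, p = 0.774414, fail to reject H0.


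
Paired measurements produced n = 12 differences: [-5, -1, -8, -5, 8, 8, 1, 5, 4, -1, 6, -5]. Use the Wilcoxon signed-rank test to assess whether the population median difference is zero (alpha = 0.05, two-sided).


Step 1: Drop any zero differences (none here) and take |d_i|.
|d| = [5, 1, 8, 5, 8, 8, 1, 5, 4, 1, 6, 5]
Step 2: Midrank |d_i| (ties get averaged ranks).
ranks: |5|->6.5, |1|->2, |8|->11, |5|->6.5, |8|->11, |8|->11, |1|->2, |5|->6.5, |4|->4, |1|->2, |6|->9, |5|->6.5
Step 3: Attach original signs; sum ranks with positive sign and with negative sign.
W+ = 11 + 11 + 2 + 6.5 + 4 + 9 = 43.5
W- = 6.5 + 2 + 11 + 6.5 + 2 + 6.5 = 34.5
(Check: W+ + W- = 78 should equal n(n+1)/2 = 78.)
Step 4: Test statistic W = min(W+, W-) = 34.5.
Step 5: Ties in |d|, so use the tie-corrected normal approximation.
        E[W] = n(n+1)/4 = 12*13/4 = 39.
        Tie groups: |d|=1 (t=3), |d|=5 (t=4), |d|=8 (t=3); sum(t^3 - t) = 108.
        Var[W] = n(n+1)(2n+1)/24 - sum(t^3-t)/48 = 3900/24 - 108/48 = 160.25.
        z = (W - E[W]) / sqrt(Var[W]) = (34.5 - 39) / 12.6590 = -0.3555.
        Two-sided p = 2*Phi(z) = 0.722231.
Step 6: alpha = 0.05. fail to reject H0.

W+ = 43.5, W- = 34.5, W = min = 34.5, p = 0.722231, fail to reject H0.


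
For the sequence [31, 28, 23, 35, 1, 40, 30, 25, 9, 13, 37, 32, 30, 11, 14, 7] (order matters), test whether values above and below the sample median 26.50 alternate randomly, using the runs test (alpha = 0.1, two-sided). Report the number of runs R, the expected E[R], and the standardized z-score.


Step 1: Compute median = 26.50; label A = above, B = below.
Labels in order: AABABAABBBAAABBB  (n_A = 8, n_B = 8)
Step 2: Count runs R = 8.
Step 3: Under H0 (random ordering), E[R] = 2*n_A*n_B/(n_A+n_B) + 1 = 2*8*8/16 + 1 = 9.0000.
        Var[R] = 2*n_A*n_B*(2*n_A*n_B - n_A - n_B) / ((n_A+n_B)^2 * (n_A+n_B-1)) = 14336/3840 = 3.7333.
        SD[R] = 1.9322.
Step 4: Continuity-corrected z = (R + 0.5 - E[R]) / SD[R] = (8 + 0.5 - 9.0000) / 1.9322 = -0.2588.
Step 5: Two-sided p-value via normal approximation = 2*(1 - Phi(|z|)) = 0.795809.
Step 6: alpha = 0.1. fail to reject H0.

R = 8, z = -0.2588, p = 0.795809, fail to reject H0.


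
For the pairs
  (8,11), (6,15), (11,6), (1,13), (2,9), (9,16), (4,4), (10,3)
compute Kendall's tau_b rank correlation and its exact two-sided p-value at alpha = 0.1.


Step 1: Enumerate the 28 unordered pairs (i,j) with i<j and classify each by sign(x_j-x_i) * sign(y_j-y_i).
  (1,2):dx=-2,dy=+4->D; (1,3):dx=+3,dy=-5->D; (1,4):dx=-7,dy=+2->D; (1,5):dx=-6,dy=-2->C
  (1,6):dx=+1,dy=+5->C; (1,7):dx=-4,dy=-7->C; (1,8):dx=+2,dy=-8->D; (2,3):dx=+5,dy=-9->D
  (2,4):dx=-5,dy=-2->C; (2,5):dx=-4,dy=-6->C; (2,6):dx=+3,dy=+1->C; (2,7):dx=-2,dy=-11->C
  (2,8):dx=+4,dy=-12->D; (3,4):dx=-10,dy=+7->D; (3,5):dx=-9,dy=+3->D; (3,6):dx=-2,dy=+10->D
  (3,7):dx=-7,dy=-2->C; (3,8):dx=-1,dy=-3->C; (4,5):dx=+1,dy=-4->D; (4,6):dx=+8,dy=+3->C
  (4,7):dx=+3,dy=-9->D; (4,8):dx=+9,dy=-10->D; (5,6):dx=+7,dy=+7->C; (5,7):dx=+2,dy=-5->D
  (5,8):dx=+8,dy=-6->D; (6,7):dx=-5,dy=-12->C; (6,8):dx=+1,dy=-13->D; (7,8):dx=+6,dy=-1->D
Step 2: C = 12, D = 16, total pairs = 28.
Step 3: tau = (C - D)/(n(n-1)/2) = (12 - 16)/28 = -0.142857.
Step 4: Exact two-sided p-value (enumerate n! = 40320 permutations of y under H0): p = 0.719544.
Step 5: alpha = 0.1. fail to reject H0.

tau_b = -0.1429 (C=12, D=16), p = 0.719544, fail to reject H0.


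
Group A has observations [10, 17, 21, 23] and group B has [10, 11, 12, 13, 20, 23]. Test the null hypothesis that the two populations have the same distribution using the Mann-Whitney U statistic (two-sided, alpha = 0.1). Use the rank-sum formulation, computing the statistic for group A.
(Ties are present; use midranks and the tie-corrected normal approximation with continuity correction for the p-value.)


Step 1: Combine and sort all 10 observations; assign midranks.
sorted (value, group): (10,X), (10,Y), (11,Y), (12,Y), (13,Y), (17,X), (20,Y), (21,X), (23,X), (23,Y)
ranks: 10->1.5, 10->1.5, 11->3, 12->4, 13->5, 17->6, 20->7, 21->8, 23->9.5, 23->9.5
Step 2: Rank sum for X: R1 = 1.5 + 6 + 8 + 9.5 = 25.
Step 3: U_X = R1 - n1(n1+1)/2 = 25 - 4*5/2 = 25 - 10 = 15.
       U_Y = n1*n2 - U_X = 24 - 15 = 9.
Step 4: Ties are present, so use the tie-corrected normal approximation (with continuity correction) for the p-value.
Step 5: p-value = 0.591778; compare to alpha = 0.1. fail to reject H0.

U_X = 15, p = 0.591778, fail to reject H0 at alpha = 0.1.


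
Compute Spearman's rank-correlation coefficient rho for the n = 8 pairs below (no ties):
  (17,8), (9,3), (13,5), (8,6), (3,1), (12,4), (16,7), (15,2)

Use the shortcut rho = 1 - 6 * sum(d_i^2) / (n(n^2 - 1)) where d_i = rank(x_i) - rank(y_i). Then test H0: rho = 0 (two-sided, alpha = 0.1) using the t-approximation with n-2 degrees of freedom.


Step 1: Rank x and y separately (midranks; no ties here).
rank(x): 17->8, 9->3, 13->5, 8->2, 3->1, 12->4, 16->7, 15->6
rank(y): 8->8, 3->3, 5->5, 6->6, 1->1, 4->4, 7->7, 2->2
Step 2: d_i = R_x(i) - R_y(i); compute d_i^2.
  (8-8)^2=0, (3-3)^2=0, (5-5)^2=0, (2-6)^2=16, (1-1)^2=0, (4-4)^2=0, (7-7)^2=0, (6-2)^2=16
sum(d^2) = 32.
Step 3: rho = 1 - 6*32 / (8*(8^2 - 1)) = 1 - 192/504 = 0.619048.
Step 4: Under H0, t = rho * sqrt((n-2)/(1-rho^2)) = 1.9308 ~ t(6).
Step 5: Two-sided p-value from the t-distribution with 6 df = 0.101733.
Step 6: alpha = 0.1. fail to reject H0.

rho = 0.6190, p = 0.101733, fail to reject H0 at alpha = 0.1.


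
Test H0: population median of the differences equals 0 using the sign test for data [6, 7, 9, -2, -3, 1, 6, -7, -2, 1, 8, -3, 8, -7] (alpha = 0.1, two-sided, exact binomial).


Step 1: Discard zero differences. Original n = 14; n_eff = number of nonzero differences = 14.
Nonzero differences (with sign): +6, +7, +9, -2, -3, +1, +6, -7, -2, +1, +8, -3, +8, -7
Step 2: Count signs: positive = 8, negative = 6.
Step 3: Under H0: P(positive) = 0.5, so the number of positives S ~ Bin(14, 0.5).
Step 4: Two-sided exact p-value = sum of Bin(14,0.5) probabilities at or below the observed probability = 0.790527.
Step 5: alpha = 0.1. fail to reject H0.

n_eff = 14, pos = 8, neg = 6, p = 0.790527, fail to reject H0.


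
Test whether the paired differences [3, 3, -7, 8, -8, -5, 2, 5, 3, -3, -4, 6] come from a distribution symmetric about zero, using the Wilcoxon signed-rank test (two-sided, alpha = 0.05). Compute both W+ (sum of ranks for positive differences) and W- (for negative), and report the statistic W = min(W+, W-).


Step 1: Drop any zero differences (none here) and take |d_i|.
|d| = [3, 3, 7, 8, 8, 5, 2, 5, 3, 3, 4, 6]
Step 2: Midrank |d_i| (ties get averaged ranks).
ranks: |3|->3.5, |3|->3.5, |7|->10, |8|->11.5, |8|->11.5, |5|->7.5, |2|->1, |5|->7.5, |3|->3.5, |3|->3.5, |4|->6, |6|->9
Step 3: Attach original signs; sum ranks with positive sign and with negative sign.
W+ = 3.5 + 3.5 + 11.5 + 1 + 7.5 + 3.5 + 9 = 39.5
W- = 10 + 11.5 + 7.5 + 3.5 + 6 = 38.5
(Check: W+ + W- = 78 should equal n(n+1)/2 = 78.)
Step 4: Test statistic W = min(W+, W-) = 38.5.
Step 5: Ties in |d|, so use the tie-corrected normal approximation.
        E[W] = n(n+1)/4 = 12*13/4 = 39.
        Tie groups: |d|=3 (t=4), |d|=5 (t=2), |d|=8 (t=2); sum(t^3 - t) = 72.
        Var[W] = n(n+1)(2n+1)/24 - sum(t^3-t)/48 = 3900/24 - 72/48 = 161.
        z = (W - E[W]) / sqrt(Var[W]) = (38.5 - 39) / 12.6886 = -0.0394.
        Two-sided p = 2*Phi(z) = 0.968567.
Step 6: alpha = 0.05. fail to reject H0.

W+ = 39.5, W- = 38.5, W = min = 38.5, p = 0.968567, fail to reject H0.


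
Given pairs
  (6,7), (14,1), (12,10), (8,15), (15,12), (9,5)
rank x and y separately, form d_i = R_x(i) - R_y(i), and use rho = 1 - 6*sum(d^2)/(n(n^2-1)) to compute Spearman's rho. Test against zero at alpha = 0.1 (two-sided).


Step 1: Rank x and y separately (midranks; no ties here).
rank(x): 6->1, 14->5, 12->4, 8->2, 15->6, 9->3
rank(y): 7->3, 1->1, 10->4, 15->6, 12->5, 5->2
Step 2: d_i = R_x(i) - R_y(i); compute d_i^2.
  (1-3)^2=4, (5-1)^2=16, (4-4)^2=0, (2-6)^2=16, (6-5)^2=1, (3-2)^2=1
sum(d^2) = 38.
Step 3: rho = 1 - 6*38 / (6*(6^2 - 1)) = 1 - 228/210 = -0.085714.
Step 4: Under H0, t = rho * sqrt((n-2)/(1-rho^2)) = -0.1721 ~ t(4).
Step 5: Two-sided p-value from the t-distribution with 4 df = 0.871743.
Step 6: alpha = 0.1. fail to reject H0.

rho = -0.0857, p = 0.871743, fail to reject H0 at alpha = 0.1.


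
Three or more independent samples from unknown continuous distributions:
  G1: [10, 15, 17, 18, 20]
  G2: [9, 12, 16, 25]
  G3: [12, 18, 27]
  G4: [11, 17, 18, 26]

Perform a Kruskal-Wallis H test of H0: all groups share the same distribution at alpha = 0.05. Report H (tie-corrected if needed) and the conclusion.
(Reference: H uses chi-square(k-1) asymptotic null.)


Step 1: Combine all N = 16 observations and assign midranks.
sorted (value, group, rank): (9,G2,1), (10,G1,2), (11,G4,3), (12,G2,4.5), (12,G3,4.5), (15,G1,6), (16,G2,7), (17,G1,8.5), (17,G4,8.5), (18,G1,11), (18,G3,11), (18,G4,11), (20,G1,13), (25,G2,14), (26,G4,15), (27,G3,16)
Step 2: Sum ranks within each group.
R_1 = 40.5 (n_1 = 5)
R_2 = 26.5 (n_2 = 4)
R_3 = 31.5 (n_3 = 3)
R_4 = 37.5 (n_4 = 4)
Step 3: H = 12/(N(N+1)) * sum(R_i^2/n_i) - 3(N+1)
     = 12/(16*17) * (40.5^2/5 + 26.5^2/4 + 31.5^2/3 + 37.5^2/4) - 3*17
     = 0.044118 * 1185.92 - 51
     = 1.320221.
Step 4: Ties present; correction factor C = 1 - 36/(16^3 - 16) = 0.991176. Corrected H = 1.320221 / 0.991176 = 1.331973.
Step 5: Under H0, H ~ chi^2(3); p-value = 0.721555.
Step 6: alpha = 0.05. fail to reject H0.

H = 1.3320, df = 3, p = 0.721555, fail to reject H0.


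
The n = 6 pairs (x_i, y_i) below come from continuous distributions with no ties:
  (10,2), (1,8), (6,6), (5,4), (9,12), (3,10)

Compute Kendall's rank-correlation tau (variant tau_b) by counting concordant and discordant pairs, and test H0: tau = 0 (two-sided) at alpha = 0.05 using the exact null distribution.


Step 1: Enumerate the 15 unordered pairs (i,j) with i<j and classify each by sign(x_j-x_i) * sign(y_j-y_i).
  (1,2):dx=-9,dy=+6->D; (1,3):dx=-4,dy=+4->D; (1,4):dx=-5,dy=+2->D; (1,5):dx=-1,dy=+10->D
  (1,6):dx=-7,dy=+8->D; (2,3):dx=+5,dy=-2->D; (2,4):dx=+4,dy=-4->D; (2,5):dx=+8,dy=+4->C
  (2,6):dx=+2,dy=+2->C; (3,4):dx=-1,dy=-2->C; (3,5):dx=+3,dy=+6->C; (3,6):dx=-3,dy=+4->D
  (4,5):dx=+4,dy=+8->C; (4,6):dx=-2,dy=+6->D; (5,6):dx=-6,dy=-2->C
Step 2: C = 6, D = 9, total pairs = 15.
Step 3: tau = (C - D)/(n(n-1)/2) = (6 - 9)/15 = -0.200000.
Step 4: Exact two-sided p-value (enumerate n! = 720 permutations of y under H0): p = 0.719444.
Step 5: alpha = 0.05. fail to reject H0.

tau_b = -0.2000 (C=6, D=9), p = 0.719444, fail to reject H0.


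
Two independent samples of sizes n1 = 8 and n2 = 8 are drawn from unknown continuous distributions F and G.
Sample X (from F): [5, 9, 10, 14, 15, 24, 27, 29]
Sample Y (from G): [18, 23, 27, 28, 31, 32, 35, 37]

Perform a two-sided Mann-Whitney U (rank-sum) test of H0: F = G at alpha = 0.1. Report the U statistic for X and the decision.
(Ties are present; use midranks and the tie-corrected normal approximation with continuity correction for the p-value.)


Step 1: Combine and sort all 16 observations; assign midranks.
sorted (value, group): (5,X), (9,X), (10,X), (14,X), (15,X), (18,Y), (23,Y), (24,X), (27,X), (27,Y), (28,Y), (29,X), (31,Y), (32,Y), (35,Y), (37,Y)
ranks: 5->1, 9->2, 10->3, 14->4, 15->5, 18->6, 23->7, 24->8, 27->9.5, 27->9.5, 28->11, 29->12, 31->13, 32->14, 35->15, 37->16
Step 2: Rank sum for X: R1 = 1 + 2 + 3 + 4 + 5 + 8 + 9.5 + 12 = 44.5.
Step 3: U_X = R1 - n1(n1+1)/2 = 44.5 - 8*9/2 = 44.5 - 36 = 8.5.
       U_Y = n1*n2 - U_X = 64 - 8.5 = 55.5.
Step 4: Ties are present, so use the tie-corrected normal approximation (with continuity correction) for the p-value.
Step 5: p-value = 0.015638; compare to alpha = 0.1. reject H0.

U_X = 8.5, p = 0.015638, reject H0 at alpha = 0.1.


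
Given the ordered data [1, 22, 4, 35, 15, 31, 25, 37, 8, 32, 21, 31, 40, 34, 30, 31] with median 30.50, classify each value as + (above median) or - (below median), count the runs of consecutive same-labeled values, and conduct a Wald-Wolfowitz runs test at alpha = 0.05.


Step 1: Compute median = 30.50; label A = above, B = below.
Labels in order: BBBABABABABAAABA  (n_A = 8, n_B = 8)
Step 2: Count runs R = 12.
Step 3: Under H0 (random ordering), E[R] = 2*n_A*n_B/(n_A+n_B) + 1 = 2*8*8/16 + 1 = 9.0000.
        Var[R] = 2*n_A*n_B*(2*n_A*n_B - n_A - n_B) / ((n_A+n_B)^2 * (n_A+n_B-1)) = 14336/3840 = 3.7333.
        SD[R] = 1.9322.
Step 4: Continuity-corrected z = (R - 0.5 - E[R]) / SD[R] = (12 - 0.5 - 9.0000) / 1.9322 = 1.2939.
Step 5: Two-sided p-value via normal approximation = 2*(1 - Phi(|z|)) = 0.195709.
Step 6: alpha = 0.05. fail to reject H0.

R = 12, z = 1.2939, p = 0.195709, fail to reject H0.


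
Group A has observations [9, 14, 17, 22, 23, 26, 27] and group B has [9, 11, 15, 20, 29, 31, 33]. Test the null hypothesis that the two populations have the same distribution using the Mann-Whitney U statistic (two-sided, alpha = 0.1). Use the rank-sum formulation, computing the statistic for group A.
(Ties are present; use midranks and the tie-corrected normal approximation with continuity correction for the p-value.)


Step 1: Combine and sort all 14 observations; assign midranks.
sorted (value, group): (9,X), (9,Y), (11,Y), (14,X), (15,Y), (17,X), (20,Y), (22,X), (23,X), (26,X), (27,X), (29,Y), (31,Y), (33,Y)
ranks: 9->1.5, 9->1.5, 11->3, 14->4, 15->5, 17->6, 20->7, 22->8, 23->9, 26->10, 27->11, 29->12, 31->13, 33->14
Step 2: Rank sum for X: R1 = 1.5 + 4 + 6 + 8 + 9 + 10 + 11 = 49.5.
Step 3: U_X = R1 - n1(n1+1)/2 = 49.5 - 7*8/2 = 49.5 - 28 = 21.5.
       U_Y = n1*n2 - U_X = 49 - 21.5 = 27.5.
Step 4: Ties are present, so use the tie-corrected normal approximation (with continuity correction) for the p-value.
Step 5: p-value = 0.749128; compare to alpha = 0.1. fail to reject H0.

U_X = 21.5, p = 0.749128, fail to reject H0 at alpha = 0.1.


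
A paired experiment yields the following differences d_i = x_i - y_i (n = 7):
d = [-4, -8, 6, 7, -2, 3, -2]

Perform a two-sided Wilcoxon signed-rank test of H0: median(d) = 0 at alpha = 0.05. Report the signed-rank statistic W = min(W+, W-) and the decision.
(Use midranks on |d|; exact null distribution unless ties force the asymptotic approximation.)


Step 1: Drop any zero differences (none here) and take |d_i|.
|d| = [4, 8, 6, 7, 2, 3, 2]
Step 2: Midrank |d_i| (ties get averaged ranks).
ranks: |4|->4, |8|->7, |6|->5, |7|->6, |2|->1.5, |3|->3, |2|->1.5
Step 3: Attach original signs; sum ranks with positive sign and with negative sign.
W+ = 5 + 6 + 3 = 14
W- = 4 + 7 + 1.5 + 1.5 = 14
(Check: W+ + W- = 28 should equal n(n+1)/2 = 28.)
Step 4: Test statistic W = min(W+, W-) = 14.
Step 5: Ties in |d|, so use the tie-corrected normal approximation.
        E[W] = n(n+1)/4 = 7*8/4 = 14.
        Tie groups: |d|=2 (t=2); sum(t^3 - t) = 6.
        Var[W] = n(n+1)(2n+1)/24 - sum(t^3-t)/48 = 840/24 - 6/48 = 34.875.
        z = (W - E[W]) / sqrt(Var[W]) = (14 - 14) / 5.9055 = 0.0000.
        Two-sided p = 2*Phi(z) = 1.000000.
Step 6: alpha = 0.05. fail to reject H0.

W+ = 14, W- = 14, W = min = 14, p = 1.000000, fail to reject H0.


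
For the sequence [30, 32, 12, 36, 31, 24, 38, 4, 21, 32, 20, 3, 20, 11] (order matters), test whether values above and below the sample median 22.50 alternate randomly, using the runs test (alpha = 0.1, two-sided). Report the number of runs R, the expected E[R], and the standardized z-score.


Step 1: Compute median = 22.50; label A = above, B = below.
Labels in order: AABAAAABBABBBB  (n_A = 7, n_B = 7)
Step 2: Count runs R = 6.
Step 3: Under H0 (random ordering), E[R] = 2*n_A*n_B/(n_A+n_B) + 1 = 2*7*7/14 + 1 = 8.0000.
        Var[R] = 2*n_A*n_B*(2*n_A*n_B - n_A - n_B) / ((n_A+n_B)^2 * (n_A+n_B-1)) = 8232/2548 = 3.2308.
        SD[R] = 1.7974.
Step 4: Continuity-corrected z = (R + 0.5 - E[R]) / SD[R] = (6 + 0.5 - 8.0000) / 1.7974 = -0.8345.
Step 5: Two-sided p-value via normal approximation = 2*(1 - Phi(|z|)) = 0.403986.
Step 6: alpha = 0.1. fail to reject H0.

R = 6, z = -0.8345, p = 0.403986, fail to reject H0.


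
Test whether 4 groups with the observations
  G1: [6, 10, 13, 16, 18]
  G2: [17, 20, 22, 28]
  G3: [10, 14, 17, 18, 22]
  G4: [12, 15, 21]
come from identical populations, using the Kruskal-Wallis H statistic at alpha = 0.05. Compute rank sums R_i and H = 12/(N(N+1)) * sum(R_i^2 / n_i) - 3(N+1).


Step 1: Combine all N = 17 observations and assign midranks.
sorted (value, group, rank): (6,G1,1), (10,G1,2.5), (10,G3,2.5), (12,G4,4), (13,G1,5), (14,G3,6), (15,G4,7), (16,G1,8), (17,G2,9.5), (17,G3,9.5), (18,G1,11.5), (18,G3,11.5), (20,G2,13), (21,G4,14), (22,G2,15.5), (22,G3,15.5), (28,G2,17)
Step 2: Sum ranks within each group.
R_1 = 28 (n_1 = 5)
R_2 = 55 (n_2 = 4)
R_3 = 45 (n_3 = 5)
R_4 = 25 (n_4 = 3)
Step 3: H = 12/(N(N+1)) * sum(R_i^2/n_i) - 3(N+1)
     = 12/(17*18) * (28^2/5 + 55^2/4 + 45^2/5 + 25^2/3) - 3*18
     = 0.039216 * 1526.38 - 54
     = 5.858170.
Step 4: Ties present; correction factor C = 1 - 24/(17^3 - 17) = 0.995098. Corrected H = 5.858170 / 0.995098 = 5.887028.
Step 5: Under H0, H ~ chi^2(3); p-value = 0.117238.
Step 6: alpha = 0.05. fail to reject H0.

H = 5.8870, df = 3, p = 0.117238, fail to reject H0.


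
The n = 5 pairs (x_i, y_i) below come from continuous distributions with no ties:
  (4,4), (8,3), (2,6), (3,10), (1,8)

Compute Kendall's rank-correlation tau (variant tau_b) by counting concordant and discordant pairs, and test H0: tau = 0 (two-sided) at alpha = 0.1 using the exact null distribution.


Step 1: Enumerate the 10 unordered pairs (i,j) with i<j and classify each by sign(x_j-x_i) * sign(y_j-y_i).
  (1,2):dx=+4,dy=-1->D; (1,3):dx=-2,dy=+2->D; (1,4):dx=-1,dy=+6->D; (1,5):dx=-3,dy=+4->D
  (2,3):dx=-6,dy=+3->D; (2,4):dx=-5,dy=+7->D; (2,5):dx=-7,dy=+5->D; (3,4):dx=+1,dy=+4->C
  (3,5):dx=-1,dy=+2->D; (4,5):dx=-2,dy=-2->C
Step 2: C = 2, D = 8, total pairs = 10.
Step 3: tau = (C - D)/(n(n-1)/2) = (2 - 8)/10 = -0.600000.
Step 4: Exact two-sided p-value (enumerate n! = 120 permutations of y under H0): p = 0.233333.
Step 5: alpha = 0.1. fail to reject H0.

tau_b = -0.6000 (C=2, D=8), p = 0.233333, fail to reject H0.


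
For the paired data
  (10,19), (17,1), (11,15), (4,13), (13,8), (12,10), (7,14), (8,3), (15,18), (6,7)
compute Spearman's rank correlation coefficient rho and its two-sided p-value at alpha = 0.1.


Step 1: Rank x and y separately (midranks; no ties here).
rank(x): 10->5, 17->10, 11->6, 4->1, 13->8, 12->7, 7->3, 8->4, 15->9, 6->2
rank(y): 19->10, 1->1, 15->8, 13->6, 8->4, 10->5, 14->7, 3->2, 18->9, 7->3
Step 2: d_i = R_x(i) - R_y(i); compute d_i^2.
  (5-10)^2=25, (10-1)^2=81, (6-8)^2=4, (1-6)^2=25, (8-4)^2=16, (7-5)^2=4, (3-7)^2=16, (4-2)^2=4, (9-9)^2=0, (2-3)^2=1
sum(d^2) = 176.
Step 3: rho = 1 - 6*176 / (10*(10^2 - 1)) = 1 - 1056/990 = -0.066667.
Step 4: Under H0, t = rho * sqrt((n-2)/(1-rho^2)) = -0.1890 ~ t(8).
Step 5: Two-sided p-value from the t-distribution with 8 df = 0.854813.
Step 6: alpha = 0.1. fail to reject H0.

rho = -0.0667, p = 0.854813, fail to reject H0 at alpha = 0.1.


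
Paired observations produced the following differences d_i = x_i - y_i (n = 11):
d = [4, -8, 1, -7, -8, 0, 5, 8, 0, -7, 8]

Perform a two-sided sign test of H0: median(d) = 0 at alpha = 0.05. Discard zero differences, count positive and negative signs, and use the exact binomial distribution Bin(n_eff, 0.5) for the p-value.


Step 1: Discard zero differences. Original n = 11; n_eff = number of nonzero differences = 9.
Nonzero differences (with sign): +4, -8, +1, -7, -8, +5, +8, -7, +8
Step 2: Count signs: positive = 5, negative = 4.
Step 3: Under H0: P(positive) = 0.5, so the number of positives S ~ Bin(9, 0.5).
Step 4: Two-sided exact p-value = sum of Bin(9,0.5) probabilities at or below the observed probability = 1.000000.
Step 5: alpha = 0.05. fail to reject H0.

n_eff = 9, pos = 5, neg = 4, p = 1.000000, fail to reject H0.


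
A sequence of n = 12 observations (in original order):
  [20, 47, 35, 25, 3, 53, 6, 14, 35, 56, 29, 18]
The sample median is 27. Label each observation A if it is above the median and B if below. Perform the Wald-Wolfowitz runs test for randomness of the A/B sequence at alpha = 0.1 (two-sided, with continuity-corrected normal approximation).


Step 1: Compute median = 27; label A = above, B = below.
Labels in order: BAABBABBAAAB  (n_A = 6, n_B = 6)
Step 2: Count runs R = 7.
Step 3: Under H0 (random ordering), E[R] = 2*n_A*n_B/(n_A+n_B) + 1 = 2*6*6/12 + 1 = 7.0000.
        Var[R] = 2*n_A*n_B*(2*n_A*n_B - n_A - n_B) / ((n_A+n_B)^2 * (n_A+n_B-1)) = 4320/1584 = 2.7273.
        SD[R] = 1.6514.
Step 4: R = E[R], so z = 0 with no continuity correction.
Step 5: Two-sided p-value via normal approximation = 2*(1 - Phi(|z|)) = 1.000000.
Step 6: alpha = 0.1. fail to reject H0.

R = 7, z = 0.0000, p = 1.000000, fail to reject H0.


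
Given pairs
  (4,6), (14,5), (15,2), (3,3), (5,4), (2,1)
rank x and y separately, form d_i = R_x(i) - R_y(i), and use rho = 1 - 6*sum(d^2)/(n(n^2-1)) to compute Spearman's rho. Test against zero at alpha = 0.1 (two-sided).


Step 1: Rank x and y separately (midranks; no ties here).
rank(x): 4->3, 14->5, 15->6, 3->2, 5->4, 2->1
rank(y): 6->6, 5->5, 2->2, 3->3, 4->4, 1->1
Step 2: d_i = R_x(i) - R_y(i); compute d_i^2.
  (3-6)^2=9, (5-5)^2=0, (6-2)^2=16, (2-3)^2=1, (4-4)^2=0, (1-1)^2=0
sum(d^2) = 26.
Step 3: rho = 1 - 6*26 / (6*(6^2 - 1)) = 1 - 156/210 = 0.257143.
Step 4: Under H0, t = rho * sqrt((n-2)/(1-rho^2)) = 0.5322 ~ t(4).
Step 5: Two-sided p-value from the t-distribution with 4 df = 0.622787.
Step 6: alpha = 0.1. fail to reject H0.

rho = 0.2571, p = 0.622787, fail to reject H0 at alpha = 0.1.


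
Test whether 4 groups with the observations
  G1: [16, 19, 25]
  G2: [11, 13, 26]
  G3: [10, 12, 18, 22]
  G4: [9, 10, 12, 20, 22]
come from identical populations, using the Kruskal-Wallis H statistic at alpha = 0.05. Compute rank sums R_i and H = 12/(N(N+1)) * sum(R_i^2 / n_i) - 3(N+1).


Step 1: Combine all N = 15 observations and assign midranks.
sorted (value, group, rank): (9,G4,1), (10,G3,2.5), (10,G4,2.5), (11,G2,4), (12,G3,5.5), (12,G4,5.5), (13,G2,7), (16,G1,8), (18,G3,9), (19,G1,10), (20,G4,11), (22,G3,12.5), (22,G4,12.5), (25,G1,14), (26,G2,15)
Step 2: Sum ranks within each group.
R_1 = 32 (n_1 = 3)
R_2 = 26 (n_2 = 3)
R_3 = 29.5 (n_3 = 4)
R_4 = 32.5 (n_4 = 5)
Step 3: H = 12/(N(N+1)) * sum(R_i^2/n_i) - 3(N+1)
     = 12/(15*16) * (32^2/3 + 26^2/3 + 29.5^2/4 + 32.5^2/5) - 3*16
     = 0.050000 * 995.479 - 48
     = 1.773958.
Step 4: Ties present; correction factor C = 1 - 18/(15^3 - 15) = 0.994643. Corrected H = 1.773958 / 0.994643 = 1.783513.
Step 5: Under H0, H ~ chi^2(3); p-value = 0.618529.
Step 6: alpha = 0.05. fail to reject H0.

H = 1.7835, df = 3, p = 0.618529, fail to reject H0.


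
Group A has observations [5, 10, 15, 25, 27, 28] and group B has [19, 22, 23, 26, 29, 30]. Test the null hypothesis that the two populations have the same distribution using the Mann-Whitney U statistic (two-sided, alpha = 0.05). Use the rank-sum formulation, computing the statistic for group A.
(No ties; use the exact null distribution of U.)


Step 1: Combine and sort all 12 observations; assign midranks.
sorted (value, group): (5,X), (10,X), (15,X), (19,Y), (22,Y), (23,Y), (25,X), (26,Y), (27,X), (28,X), (29,Y), (30,Y)
ranks: 5->1, 10->2, 15->3, 19->4, 22->5, 23->6, 25->7, 26->8, 27->9, 28->10, 29->11, 30->12
Step 2: Rank sum for X: R1 = 1 + 2 + 3 + 7 + 9 + 10 = 32.
Step 3: U_X = R1 - n1(n1+1)/2 = 32 - 6*7/2 = 32 - 21 = 11.
       U_Y = n1*n2 - U_X = 36 - 11 = 25.
Step 4: No ties, so the exact null distribution of U (based on enumerating the C(12,6) = 924 equally likely rank assignments) gives the two-sided p-value.
Step 5: p-value = 0.309524; compare to alpha = 0.05. fail to reject H0.

U_X = 11, p = 0.309524, fail to reject H0 at alpha = 0.05.


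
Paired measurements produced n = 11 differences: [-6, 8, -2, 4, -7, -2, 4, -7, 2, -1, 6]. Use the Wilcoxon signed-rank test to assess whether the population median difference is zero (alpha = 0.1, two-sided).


Step 1: Drop any zero differences (none here) and take |d_i|.
|d| = [6, 8, 2, 4, 7, 2, 4, 7, 2, 1, 6]
Step 2: Midrank |d_i| (ties get averaged ranks).
ranks: |6|->7.5, |8|->11, |2|->3, |4|->5.5, |7|->9.5, |2|->3, |4|->5.5, |7|->9.5, |2|->3, |1|->1, |6|->7.5
Step 3: Attach original signs; sum ranks with positive sign and with negative sign.
W+ = 11 + 5.5 + 5.5 + 3 + 7.5 = 32.5
W- = 7.5 + 3 + 9.5 + 3 + 9.5 + 1 = 33.5
(Check: W+ + W- = 66 should equal n(n+1)/2 = 66.)
Step 4: Test statistic W = min(W+, W-) = 32.5.
Step 5: Ties in |d|, so use the tie-corrected normal approximation.
        E[W] = n(n+1)/4 = 11*12/4 = 33.
        Tie groups: |d|=2 (t=3), |d|=4 (t=2), |d|=6 (t=2), |d|=7 (t=2); sum(t^3 - t) = 42.
        Var[W] = n(n+1)(2n+1)/24 - sum(t^3-t)/48 = 3036/24 - 42/48 = 125.625.
        z = (W - E[W]) / sqrt(Var[W]) = (32.5 - 33) / 11.2083 = -0.0446.
        Two-sided p = 2*Phi(z) = 0.964418.
Step 6: alpha = 0.1. fail to reject H0.

W+ = 32.5, W- = 33.5, W = min = 32.5, p = 0.964418, fail to reject H0.


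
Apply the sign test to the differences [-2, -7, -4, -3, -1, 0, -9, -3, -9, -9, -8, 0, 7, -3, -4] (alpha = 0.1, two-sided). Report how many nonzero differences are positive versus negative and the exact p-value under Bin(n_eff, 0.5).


Step 1: Discard zero differences. Original n = 15; n_eff = number of nonzero differences = 13.
Nonzero differences (with sign): -2, -7, -4, -3, -1, -9, -3, -9, -9, -8, +7, -3, -4
Step 2: Count signs: positive = 1, negative = 12.
Step 3: Under H0: P(positive) = 0.5, so the number of positives S ~ Bin(13, 0.5).
Step 4: Two-sided exact p-value = sum of Bin(13,0.5) probabilities at or below the observed probability = 0.003418.
Step 5: alpha = 0.1. reject H0.

n_eff = 13, pos = 1, neg = 12, p = 0.003418, reject H0.


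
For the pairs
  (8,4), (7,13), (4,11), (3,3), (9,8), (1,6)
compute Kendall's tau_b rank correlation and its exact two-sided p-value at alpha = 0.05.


Step 1: Enumerate the 15 unordered pairs (i,j) with i<j and classify each by sign(x_j-x_i) * sign(y_j-y_i).
  (1,2):dx=-1,dy=+9->D; (1,3):dx=-4,dy=+7->D; (1,4):dx=-5,dy=-1->C; (1,5):dx=+1,dy=+4->C
  (1,6):dx=-7,dy=+2->D; (2,3):dx=-3,dy=-2->C; (2,4):dx=-4,dy=-10->C; (2,5):dx=+2,dy=-5->D
  (2,6):dx=-6,dy=-7->C; (3,4):dx=-1,dy=-8->C; (3,5):dx=+5,dy=-3->D; (3,6):dx=-3,dy=-5->C
  (4,5):dx=+6,dy=+5->C; (4,6):dx=-2,dy=+3->D; (5,6):dx=-8,dy=-2->C
Step 2: C = 9, D = 6, total pairs = 15.
Step 3: tau = (C - D)/(n(n-1)/2) = (9 - 6)/15 = 0.200000.
Step 4: Exact two-sided p-value (enumerate n! = 720 permutations of y under H0): p = 0.719444.
Step 5: alpha = 0.05. fail to reject H0.

tau_b = 0.2000 (C=9, D=6), p = 0.719444, fail to reject H0.


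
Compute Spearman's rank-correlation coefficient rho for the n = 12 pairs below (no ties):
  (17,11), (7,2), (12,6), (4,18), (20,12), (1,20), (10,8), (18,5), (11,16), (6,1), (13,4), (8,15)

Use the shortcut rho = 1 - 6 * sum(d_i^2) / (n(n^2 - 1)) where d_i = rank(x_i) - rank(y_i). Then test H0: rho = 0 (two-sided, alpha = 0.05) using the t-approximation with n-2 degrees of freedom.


Step 1: Rank x and y separately (midranks; no ties here).
rank(x): 17->10, 7->4, 12->8, 4->2, 20->12, 1->1, 10->6, 18->11, 11->7, 6->3, 13->9, 8->5
rank(y): 11->7, 2->2, 6->5, 18->11, 12->8, 20->12, 8->6, 5->4, 16->10, 1->1, 4->3, 15->9
Step 2: d_i = R_x(i) - R_y(i); compute d_i^2.
  (10-7)^2=9, (4-2)^2=4, (8-5)^2=9, (2-11)^2=81, (12-8)^2=16, (1-12)^2=121, (6-6)^2=0, (11-4)^2=49, (7-10)^2=9, (3-1)^2=4, (9-3)^2=36, (5-9)^2=16
sum(d^2) = 354.
Step 3: rho = 1 - 6*354 / (12*(12^2 - 1)) = 1 - 2124/1716 = -0.237762.
Step 4: Under H0, t = rho * sqrt((n-2)/(1-rho^2)) = -0.7741 ~ t(10).
Step 5: Two-sided p-value from the t-distribution with 10 df = 0.456801.
Step 6: alpha = 0.05. fail to reject H0.

rho = -0.2378, p = 0.456801, fail to reject H0 at alpha = 0.05.


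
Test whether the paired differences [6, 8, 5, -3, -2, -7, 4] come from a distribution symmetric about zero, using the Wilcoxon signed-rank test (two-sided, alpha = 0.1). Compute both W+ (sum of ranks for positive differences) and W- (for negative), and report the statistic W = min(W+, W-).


Step 1: Drop any zero differences (none here) and take |d_i|.
|d| = [6, 8, 5, 3, 2, 7, 4]
Step 2: Midrank |d_i| (ties get averaged ranks).
ranks: |6|->5, |8|->7, |5|->4, |3|->2, |2|->1, |7|->6, |4|->3
Step 3: Attach original signs; sum ranks with positive sign and with negative sign.
W+ = 5 + 7 + 4 + 3 = 19
W- = 2 + 1 + 6 = 9
(Check: W+ + W- = 28 should equal n(n+1)/2 = 28.)
Step 4: Test statistic W = min(W+, W-) = 9.
Step 5: No ties, so the exact null distribution over the 2^7 = 128 sign assignments gives the two-sided p-value = 0.468750.
Step 6: alpha = 0.1. fail to reject H0.

W+ = 19, W- = 9, W = min = 9, p = 0.468750, fail to reject H0.


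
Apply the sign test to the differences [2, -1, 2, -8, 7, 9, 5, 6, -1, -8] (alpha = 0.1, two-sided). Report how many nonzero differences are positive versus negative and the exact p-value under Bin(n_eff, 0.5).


Step 1: Discard zero differences. Original n = 10; n_eff = number of nonzero differences = 10.
Nonzero differences (with sign): +2, -1, +2, -8, +7, +9, +5, +6, -1, -8
Step 2: Count signs: positive = 6, negative = 4.
Step 3: Under H0: P(positive) = 0.5, so the number of positives S ~ Bin(10, 0.5).
Step 4: Two-sided exact p-value = sum of Bin(10,0.5) probabilities at or below the observed probability = 0.753906.
Step 5: alpha = 0.1. fail to reject H0.

n_eff = 10, pos = 6, neg = 4, p = 0.753906, fail to reject H0.


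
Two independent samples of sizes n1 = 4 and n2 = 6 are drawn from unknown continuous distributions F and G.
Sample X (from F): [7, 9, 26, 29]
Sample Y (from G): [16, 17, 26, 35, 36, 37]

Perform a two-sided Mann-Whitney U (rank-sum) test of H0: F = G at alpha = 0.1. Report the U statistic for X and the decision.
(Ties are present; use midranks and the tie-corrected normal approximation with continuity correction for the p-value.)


Step 1: Combine and sort all 10 observations; assign midranks.
sorted (value, group): (7,X), (9,X), (16,Y), (17,Y), (26,X), (26,Y), (29,X), (35,Y), (36,Y), (37,Y)
ranks: 7->1, 9->2, 16->3, 17->4, 26->5.5, 26->5.5, 29->7, 35->8, 36->9, 37->10
Step 2: Rank sum for X: R1 = 1 + 2 + 5.5 + 7 = 15.5.
Step 3: U_X = R1 - n1(n1+1)/2 = 15.5 - 4*5/2 = 15.5 - 10 = 5.5.
       U_Y = n1*n2 - U_X = 24 - 5.5 = 18.5.
Step 4: Ties are present, so use the tie-corrected normal approximation (with continuity correction) for the p-value.
Step 5: p-value = 0.199458; compare to alpha = 0.1. fail to reject H0.

U_X = 5.5, p = 0.199458, fail to reject H0 at alpha = 0.1.
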